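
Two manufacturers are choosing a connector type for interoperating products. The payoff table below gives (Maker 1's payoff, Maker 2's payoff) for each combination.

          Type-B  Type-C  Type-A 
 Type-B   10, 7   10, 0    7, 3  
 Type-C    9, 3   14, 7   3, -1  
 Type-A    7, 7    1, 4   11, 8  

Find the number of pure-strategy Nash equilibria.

3

Both Type-B: Maker 1 gets 10 (best alternative 9); Maker 2 gets 7 (best alternative 3). Neither deviates — NE.
Both Type-C: Maker 1 gets 14 (best alternative 10); Maker 2 gets 7 (best alternative 3). Neither deviates — NE.
Both Type-A: Maker 1 gets 11 (best alternative 7); Maker 2 gets 8 (best alternative 7). Neither deviates — NE.
(Type-A, Type-B) is not a NE: Maker 1 would switch to Type-B (10 > 7).
No other cell survives both best-response checks, so there are 3 pure NE.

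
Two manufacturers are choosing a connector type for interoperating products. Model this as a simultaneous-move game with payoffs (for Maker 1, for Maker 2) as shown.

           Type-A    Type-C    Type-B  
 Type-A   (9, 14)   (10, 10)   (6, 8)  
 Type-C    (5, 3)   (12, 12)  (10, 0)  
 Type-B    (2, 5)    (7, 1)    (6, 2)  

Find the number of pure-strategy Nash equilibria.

Both Type-A: Maker 1 gets 9 (best alternative 5); Maker 2 gets 14 (best alternative 10). Neither deviates — NE.
Both Type-C: Maker 1 gets 12 (best alternative 10); Maker 2 gets 12 (best alternative 3). Neither deviates — NE.
Both Type-B is not a NE: Maker 1 would switch to Type-C (10 > 6).
No other cell survives both best-response checks, so there are 2 pure NE.

2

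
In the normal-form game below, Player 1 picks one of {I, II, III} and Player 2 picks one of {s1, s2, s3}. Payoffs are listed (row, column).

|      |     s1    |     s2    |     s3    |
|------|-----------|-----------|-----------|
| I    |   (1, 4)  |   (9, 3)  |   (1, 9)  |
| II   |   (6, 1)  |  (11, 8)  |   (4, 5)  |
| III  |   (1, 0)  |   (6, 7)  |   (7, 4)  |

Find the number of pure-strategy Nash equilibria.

1

(II, s2): Player 1 gets 11 (best alternative 9); Player 2 gets 8 (best alternative 5). Neither deviates — NE.
(III, s3) is not a NE: Player 2 would switch to s2 (7 > 4).
No other cell survives both best-response checks, so there is 1 pure NE.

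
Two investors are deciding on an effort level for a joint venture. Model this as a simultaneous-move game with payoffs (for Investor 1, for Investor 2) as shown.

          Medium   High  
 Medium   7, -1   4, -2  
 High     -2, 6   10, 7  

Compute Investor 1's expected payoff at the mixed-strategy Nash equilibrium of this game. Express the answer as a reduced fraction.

Investor 2 mixes with probability q on Medium, chosen so Investor 1 is indifferent: 7q + 4(1−q) = (-2)q + 10(1−q) gives q = 2/5.
Investor 1's expected payoff (from either row, since indifferent) is 7·2/5 + 4·3/5 = 26/5.

26/5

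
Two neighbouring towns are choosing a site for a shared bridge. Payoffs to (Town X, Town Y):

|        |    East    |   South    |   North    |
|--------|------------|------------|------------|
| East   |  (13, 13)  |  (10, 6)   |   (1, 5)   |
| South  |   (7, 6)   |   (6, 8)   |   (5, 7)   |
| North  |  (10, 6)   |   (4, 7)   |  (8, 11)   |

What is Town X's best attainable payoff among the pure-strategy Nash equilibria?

13

Both East is a pure NE (Town X: 13 ≥ 10; Town Y: 13 ≥ 6). Town X gets 13.
Both North is a pure NE (Town X: 8 ≥ 5; Town Y: 11 ≥ 7). Town X gets 8.
Every other cell has a profitable deviation for at least one player. Highest of {13, 8} is 13.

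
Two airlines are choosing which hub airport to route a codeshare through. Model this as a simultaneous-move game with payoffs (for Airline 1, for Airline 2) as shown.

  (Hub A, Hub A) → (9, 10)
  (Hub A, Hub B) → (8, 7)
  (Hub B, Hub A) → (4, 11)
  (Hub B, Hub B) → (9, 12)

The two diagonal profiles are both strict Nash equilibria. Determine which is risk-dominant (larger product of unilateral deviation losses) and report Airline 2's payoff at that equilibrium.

10

At both Hub A: Airline 1 loses 9 − 4 = 5 by deviating; Airline 2 loses 10 − 7 = 3. Product = 5·3 = 15.
At both Hub B: Airline 1 loses 9 − 8 = 1 by deviating; Airline 2 loses 12 − 11 = 1. Product = 1·1 = 1.
15 > 1, so both Hub A is risk-dominant. Airline 2's payoff there is 10.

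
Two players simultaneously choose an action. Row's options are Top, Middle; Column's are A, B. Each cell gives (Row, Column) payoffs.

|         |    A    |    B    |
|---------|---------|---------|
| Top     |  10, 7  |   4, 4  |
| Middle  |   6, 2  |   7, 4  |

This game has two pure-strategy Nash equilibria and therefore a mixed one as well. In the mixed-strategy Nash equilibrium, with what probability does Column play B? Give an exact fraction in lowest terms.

4/7

Column's mix q on A must make Row indifferent between Top and Middle.
Row's payoff from Top: 10q + 4(1−q). From Middle: 6q + 7(1−q).
Set equal: 4q = 3(1−q) → q = 3/7.
Probability on B is 1 − 3/7 = 4/7.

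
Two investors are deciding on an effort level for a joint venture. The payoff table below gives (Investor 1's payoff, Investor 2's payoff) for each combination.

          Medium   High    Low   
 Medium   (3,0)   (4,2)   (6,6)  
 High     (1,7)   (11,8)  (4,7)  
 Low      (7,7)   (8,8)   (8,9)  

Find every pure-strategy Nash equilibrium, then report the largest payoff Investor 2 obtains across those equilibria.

9

Both High is a pure NE (Investor 1: 11 ≥ 8; Investor 2: 8 ≥ 7). Investor 2 gets 8.
Both Low is a pure NE (Investor 1: 8 ≥ 6; Investor 2: 9 ≥ 8). Investor 2 gets 9.
Every other cell has a profitable deviation for at least one player. Highest of {8, 9} is 9.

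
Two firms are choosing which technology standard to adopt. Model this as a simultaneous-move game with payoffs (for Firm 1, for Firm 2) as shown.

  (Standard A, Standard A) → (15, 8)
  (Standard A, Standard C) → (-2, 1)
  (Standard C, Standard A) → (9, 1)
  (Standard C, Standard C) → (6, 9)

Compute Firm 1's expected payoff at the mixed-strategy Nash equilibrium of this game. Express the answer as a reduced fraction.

Firm 2 mixes with probability q on Standard A, chosen so Firm 1 is indifferent: 15q + (-2)(1−q) = 9q + 6(1−q) gives q = 4/7.
Firm 1's expected payoff (from either row, since indifferent) is 15·4/7 + (-2)·3/7 = 54/7.

54/7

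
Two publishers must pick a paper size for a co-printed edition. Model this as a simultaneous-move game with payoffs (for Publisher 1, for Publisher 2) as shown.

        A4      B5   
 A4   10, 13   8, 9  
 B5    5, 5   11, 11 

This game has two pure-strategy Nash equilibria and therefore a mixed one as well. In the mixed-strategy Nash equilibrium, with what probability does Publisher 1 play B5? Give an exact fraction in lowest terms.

Publisher 1's mix p on A4 must make Publisher 2 indifferent between A4 and B5.
Publisher 2's payoff from A4: 13p + 5(1−p). From B5: 9p + 11(1−p).
Set equal: 4p = 6(1−p) → p = 6/10 = 3/5.
Probability on B5 is 1 − 3/5 = 2/5.

2/5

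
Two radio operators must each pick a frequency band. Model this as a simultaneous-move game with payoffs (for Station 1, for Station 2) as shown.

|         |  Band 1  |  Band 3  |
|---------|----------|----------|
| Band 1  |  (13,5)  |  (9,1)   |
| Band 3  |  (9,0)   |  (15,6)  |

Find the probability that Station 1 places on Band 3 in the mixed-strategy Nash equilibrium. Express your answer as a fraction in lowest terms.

Station 1's mix p on Band 1 must make Station 2 indifferent between Band 1 and Band 3.
Station 2's payoff from Band 1: 5p + 0(1−p). From Band 3: 1p + 6(1−p).
Set equal: 4p = 6(1−p) → p = 6/10 = 3/5.
Probability on Band 3 is 1 − 3/5 = 2/5.

2/5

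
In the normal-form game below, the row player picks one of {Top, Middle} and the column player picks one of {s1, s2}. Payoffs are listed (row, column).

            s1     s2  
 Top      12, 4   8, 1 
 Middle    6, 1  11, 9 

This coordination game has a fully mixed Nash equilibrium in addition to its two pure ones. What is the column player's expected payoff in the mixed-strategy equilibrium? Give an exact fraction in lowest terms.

The row player mixes with probability p on Top, chosen so the column player is indifferent: 4p + 1(1−p) = 1p + 9(1−p) gives p = 8/11.
The column player's expected payoff is 4·8/11 + 1·3/11 = 35/11.

35/11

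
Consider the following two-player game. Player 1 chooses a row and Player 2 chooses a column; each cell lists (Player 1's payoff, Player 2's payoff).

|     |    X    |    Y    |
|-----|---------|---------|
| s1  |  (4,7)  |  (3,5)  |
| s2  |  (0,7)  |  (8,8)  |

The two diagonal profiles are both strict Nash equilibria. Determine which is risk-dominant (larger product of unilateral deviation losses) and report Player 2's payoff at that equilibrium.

At (s1, X): Player 1 loses 4 − 0 = 4 by deviating; Player 2 loses 7 − 5 = 2. Product = 4·2 = 8.
At (s2, Y): Player 1 loses 8 − 3 = 5 by deviating; Player 2 loses 8 − 7 = 1. Product = 5·1 = 5.
8 > 5, so (s1, X) is risk-dominant. Player 2's payoff there is 7.

7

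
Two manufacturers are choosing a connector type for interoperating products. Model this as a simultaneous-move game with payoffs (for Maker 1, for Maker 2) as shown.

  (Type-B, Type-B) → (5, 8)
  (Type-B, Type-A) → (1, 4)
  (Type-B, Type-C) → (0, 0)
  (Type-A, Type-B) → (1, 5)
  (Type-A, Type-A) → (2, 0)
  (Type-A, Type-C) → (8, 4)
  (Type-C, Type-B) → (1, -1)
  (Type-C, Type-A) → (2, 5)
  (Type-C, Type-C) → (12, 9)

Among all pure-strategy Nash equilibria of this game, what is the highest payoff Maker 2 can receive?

Both Type-B is a pure NE (Maker 1: 5 ≥ 1; Maker 2: 8 ≥ 4). Maker 2 gets 8.
Both Type-C is a pure NE (Maker 1: 12 ≥ 8; Maker 2: 9 ≥ 5). Maker 2 gets 9.
Every other cell has a profitable deviation for at least one player. Highest of {8, 9} is 9.

9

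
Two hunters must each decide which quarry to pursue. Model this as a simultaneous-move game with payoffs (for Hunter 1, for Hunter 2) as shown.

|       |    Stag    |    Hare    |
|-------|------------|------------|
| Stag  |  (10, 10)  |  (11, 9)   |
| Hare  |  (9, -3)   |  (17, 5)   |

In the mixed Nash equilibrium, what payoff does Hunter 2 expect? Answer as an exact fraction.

Hunter 1 mixes with probability p on Stag, chosen so Hunter 2 is indifferent: 10p + (-3)(1−p) = 9p + 5(1−p) gives p = 8/9.
Hunter 2's expected payoff is 10·8/9 + (-3)·1/9 = 77/9.

77/9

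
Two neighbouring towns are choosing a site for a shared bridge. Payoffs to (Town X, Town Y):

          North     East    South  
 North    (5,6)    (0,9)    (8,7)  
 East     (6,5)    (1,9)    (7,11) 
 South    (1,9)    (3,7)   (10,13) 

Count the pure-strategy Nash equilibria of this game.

1

Both South: Town X gets 10 (best alternative 8); Town Y gets 13 (best alternative 9). Neither deviates — NE.
Both North is not a NE: Town X would switch to East (6 > 5).
No other cell survives both best-response checks, so there is 1 pure NE.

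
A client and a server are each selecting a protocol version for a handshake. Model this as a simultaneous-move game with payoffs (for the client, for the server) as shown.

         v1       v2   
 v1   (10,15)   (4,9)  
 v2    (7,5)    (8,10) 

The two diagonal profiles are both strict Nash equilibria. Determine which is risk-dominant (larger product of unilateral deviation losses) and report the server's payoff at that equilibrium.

10

At both v1: the client loses 10 − 7 = 3 by deviating; the server loses 15 − 9 = 6. Product = 3·6 = 18.
At both v2: the client loses 8 − 4 = 4 by deviating; the server loses 10 − 5 = 5. Product = 4·5 = 20.
20 > 18, so both v2 is risk-dominant. The server's payoff there is 10.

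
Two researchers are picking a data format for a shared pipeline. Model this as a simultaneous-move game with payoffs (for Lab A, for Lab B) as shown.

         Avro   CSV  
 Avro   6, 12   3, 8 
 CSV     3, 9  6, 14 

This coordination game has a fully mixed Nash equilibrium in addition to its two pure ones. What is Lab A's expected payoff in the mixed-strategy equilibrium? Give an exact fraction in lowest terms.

Lab B mixes with probability q on Avro, chosen so Lab A is indifferent: 6q + 3(1−q) = 3q + 6(1−q) gives q = 1/2.
Lab A's expected payoff (from either row, since indifferent) is 6·1/2 + 3·1/2 = 9/2.

9/2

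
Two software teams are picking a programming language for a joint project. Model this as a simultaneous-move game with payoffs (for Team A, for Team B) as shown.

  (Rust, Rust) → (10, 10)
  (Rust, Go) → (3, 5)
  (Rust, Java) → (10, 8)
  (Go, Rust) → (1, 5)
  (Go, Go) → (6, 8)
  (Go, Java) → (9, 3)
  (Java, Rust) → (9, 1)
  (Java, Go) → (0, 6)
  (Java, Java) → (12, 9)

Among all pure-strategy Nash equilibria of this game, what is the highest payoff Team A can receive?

Both Rust is a pure NE (Team A: 10 ≥ 9; Team B: 10 ≥ 8). Team A gets 10.
Both Go is a pure NE (Team A: 6 ≥ 3; Team B: 8 ≥ 5). Team A gets 6.
Both Java is a pure NE (Team A: 12 ≥ 10; Team B: 9 ≥ 6). Team A gets 12.
Every other cell has a profitable deviation for at least one player. Highest of {10, 6, 12} is 12.

12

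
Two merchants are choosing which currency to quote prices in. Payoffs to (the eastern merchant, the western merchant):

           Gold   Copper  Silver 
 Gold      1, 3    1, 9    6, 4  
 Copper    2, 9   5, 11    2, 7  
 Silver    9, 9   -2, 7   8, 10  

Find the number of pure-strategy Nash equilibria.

2

Both Copper: the eastern merchant gets 5 (best alternative 1); the western merchant gets 11 (best alternative 9). Neither deviates — NE.
Both Silver: the eastern merchant gets 8 (best alternative 6); the western merchant gets 10 (best alternative 9). Neither deviates — NE.
Both Gold is not a NE: the eastern merchant would switch to Silver (9 > 1).
No other cell survives both best-response checks, so there are 2 pure NE.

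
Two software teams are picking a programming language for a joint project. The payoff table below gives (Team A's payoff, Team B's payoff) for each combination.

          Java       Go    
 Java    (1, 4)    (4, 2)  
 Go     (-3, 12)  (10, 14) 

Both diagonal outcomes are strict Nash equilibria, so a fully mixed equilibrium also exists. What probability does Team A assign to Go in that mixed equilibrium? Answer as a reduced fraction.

1/2

Team A's mix p on Java must make Team B indifferent between Java and Go.
Team B's payoff from Java: 4p + 12(1−p). From Go: 2p + 14(1−p).
Set equal: 2p = 2(1−p) → p = 2/4 = 1/2.
Probability on Go is 1 − 1/2 = 1/2.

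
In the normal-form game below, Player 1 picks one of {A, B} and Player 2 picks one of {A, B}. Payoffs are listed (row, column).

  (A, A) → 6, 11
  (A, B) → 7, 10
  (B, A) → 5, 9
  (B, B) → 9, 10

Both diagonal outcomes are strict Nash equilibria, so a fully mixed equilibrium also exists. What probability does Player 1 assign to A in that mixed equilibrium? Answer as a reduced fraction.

Player 1's mix p on A must make Player 2 indifferent between A and B.
Player 2's payoff from A: 11p + 9(1−p). From B: 10p + 10(1−p).
Set equal: 1p = 1(1−p) → p = 1/2.

1/2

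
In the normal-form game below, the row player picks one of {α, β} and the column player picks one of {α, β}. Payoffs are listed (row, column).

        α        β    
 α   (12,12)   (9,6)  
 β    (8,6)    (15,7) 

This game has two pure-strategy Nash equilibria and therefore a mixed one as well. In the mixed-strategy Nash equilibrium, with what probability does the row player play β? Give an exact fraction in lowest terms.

6/7

The row player's mix p on α must make the column player indifferent between α and β.
The column player's payoff from α: 12p + 6(1−p). From β: 6p + 7(1−p).
Set equal: 6p = 1(1−p) → p = 1/7.
Probability on β is 1 − 1/7 = 6/7.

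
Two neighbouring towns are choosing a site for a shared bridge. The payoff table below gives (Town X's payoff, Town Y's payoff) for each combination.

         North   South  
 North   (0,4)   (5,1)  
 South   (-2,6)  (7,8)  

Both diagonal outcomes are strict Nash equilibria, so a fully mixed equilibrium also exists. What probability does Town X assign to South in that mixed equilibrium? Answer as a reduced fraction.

3/5

Town X's mix p on North must make Town Y indifferent between North and South.
Town Y's payoff from North: 4p + 6(1−p). From South: 1p + 8(1−p).
Set equal: 3p = 2(1−p) → p = 2/5.
Probability on South is 1 − 2/5 = 3/5.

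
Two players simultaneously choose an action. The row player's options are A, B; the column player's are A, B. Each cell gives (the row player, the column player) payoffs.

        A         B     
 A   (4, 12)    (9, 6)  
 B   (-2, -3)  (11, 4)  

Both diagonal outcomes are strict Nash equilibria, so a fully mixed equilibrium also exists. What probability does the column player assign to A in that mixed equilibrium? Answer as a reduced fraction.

The column player's mix q on A must make the row player indifferent between A and B.
The row player's payoff from A: 4q + 9(1−q). From B: (-2)q + 11(1−q).
Set equal: 6q = 2(1−q) → q = 2/8 = 1/4.

1/4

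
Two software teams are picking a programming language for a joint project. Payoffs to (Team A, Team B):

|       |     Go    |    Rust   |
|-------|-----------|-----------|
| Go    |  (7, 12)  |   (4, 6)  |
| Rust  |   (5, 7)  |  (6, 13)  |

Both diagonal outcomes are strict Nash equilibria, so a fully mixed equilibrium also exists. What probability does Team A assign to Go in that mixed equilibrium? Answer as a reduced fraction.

Team A's mix p on Go must make Team B indifferent between Go and Rust.
Team B's payoff from Go: 12p + 7(1−p). From Rust: 6p + 13(1−p).
Set equal: 6p = 6(1−p) → p = 6/12 = 1/2.

1/2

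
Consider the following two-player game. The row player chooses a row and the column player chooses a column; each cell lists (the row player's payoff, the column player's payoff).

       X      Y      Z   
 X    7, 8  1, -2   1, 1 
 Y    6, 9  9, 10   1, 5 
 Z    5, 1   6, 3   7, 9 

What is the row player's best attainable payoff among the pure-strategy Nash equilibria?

9

Both X is a pure NE (the row player: 7 ≥ 6; the column player: 8 ≥ 1). The row player gets 7.
Both Y is a pure NE (the row player: 9 ≥ 6; the column player: 10 ≥ 9). The row player gets 9.
Both Z is a pure NE (the row player: 7 ≥ 1; the column player: 9 ≥ 3). The row player gets 7.
Every other cell has a profitable deviation for at least one player. Highest of {7, 9, 7} is 9.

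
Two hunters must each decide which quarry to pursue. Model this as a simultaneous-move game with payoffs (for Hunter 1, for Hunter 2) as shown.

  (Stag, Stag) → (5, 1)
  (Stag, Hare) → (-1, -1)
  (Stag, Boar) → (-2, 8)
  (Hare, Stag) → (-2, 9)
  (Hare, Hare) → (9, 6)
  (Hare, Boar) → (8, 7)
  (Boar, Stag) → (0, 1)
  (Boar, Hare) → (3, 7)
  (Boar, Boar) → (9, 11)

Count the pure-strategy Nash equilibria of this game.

Both Boar: Hunter 1 gets 9 (best alternative 8); Hunter 2 gets 11 (best alternative 7). Neither deviates — NE.
Both Hare is not a NE: Hunter 2 would switch to Stag (9 > 6).
No other cell survives both best-response checks, so there is 1 pure NE.

1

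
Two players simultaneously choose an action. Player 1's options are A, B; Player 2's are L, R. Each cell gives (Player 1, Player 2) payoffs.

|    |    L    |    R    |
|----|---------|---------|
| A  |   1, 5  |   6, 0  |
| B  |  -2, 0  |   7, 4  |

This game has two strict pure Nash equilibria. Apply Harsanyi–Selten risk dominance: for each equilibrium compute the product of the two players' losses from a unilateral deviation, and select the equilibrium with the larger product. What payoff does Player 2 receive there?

At (A, L): Player 1 loses 1 − (-2) = 3 by deviating; Player 2 loses 5 − 0 = 5. Product = 3·5 = 15.
At (B, R): Player 1 loses 7 − 6 = 1 by deviating; Player 2 loses 4 − 0 = 4. Product = 1·4 = 4.
15 > 4, so (A, L) is risk-dominant. Player 2's payoff there is 5.

5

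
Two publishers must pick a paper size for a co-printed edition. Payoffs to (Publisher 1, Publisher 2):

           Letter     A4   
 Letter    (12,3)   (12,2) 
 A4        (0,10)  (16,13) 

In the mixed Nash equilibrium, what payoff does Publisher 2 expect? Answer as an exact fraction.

Publisher 1 mixes with probability p on Letter, chosen so Publisher 2 is indifferent: 3p + 10(1−p) = 2p + 13(1−p) gives p = 3/4.
Publisher 2's expected payoff is 3·3/4 + 10·1/4 = 19/4.

19/4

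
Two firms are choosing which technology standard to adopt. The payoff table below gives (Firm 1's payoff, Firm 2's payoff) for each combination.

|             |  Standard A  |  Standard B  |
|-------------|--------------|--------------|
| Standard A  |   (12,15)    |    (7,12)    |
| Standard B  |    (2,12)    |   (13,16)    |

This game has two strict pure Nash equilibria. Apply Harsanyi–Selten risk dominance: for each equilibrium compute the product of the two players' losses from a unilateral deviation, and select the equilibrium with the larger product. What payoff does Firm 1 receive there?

12

At both Standard A: Firm 1 loses 12 − 2 = 10 by deviating; Firm 2 loses 15 − 12 = 3. Product = 10·3 = 30.
At both Standard B: Firm 1 loses 13 − 7 = 6 by deviating; Firm 2 loses 16 − 12 = 4. Product = 6·4 = 24.
30 > 24, so both Standard A is risk-dominant. Firm 1's payoff there is 12.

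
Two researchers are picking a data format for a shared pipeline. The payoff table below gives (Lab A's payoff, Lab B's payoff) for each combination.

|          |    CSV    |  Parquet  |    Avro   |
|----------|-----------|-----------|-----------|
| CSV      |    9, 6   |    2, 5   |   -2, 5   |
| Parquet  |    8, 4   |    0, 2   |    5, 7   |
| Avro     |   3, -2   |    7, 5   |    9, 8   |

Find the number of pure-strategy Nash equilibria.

2

Both CSV: Lab A gets 9 (best alternative 8); Lab B gets 6 (best alternative 5). Neither deviates — NE.
Both Avro: Lab A gets 9 (best alternative 5); Lab B gets 8 (best alternative 5). Neither deviates — NE.
Both Parquet is not a NE: Lab A would switch to Avro (7 > 0).
No other cell survives both best-response checks, so there are 2 pure NE.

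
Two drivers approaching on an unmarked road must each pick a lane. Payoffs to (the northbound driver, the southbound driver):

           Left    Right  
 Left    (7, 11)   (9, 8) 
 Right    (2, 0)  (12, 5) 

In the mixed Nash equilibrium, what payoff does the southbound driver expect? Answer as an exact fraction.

The northbound driver mixes with probability p on Left, chosen so the southbound driver is indifferent: 11p + 0(1−p) = 8p + 5(1−p) gives p = 5/8.
The southbound driver's expected payoff is 11·5/8 + 0·3/8 = 55/8.

55/8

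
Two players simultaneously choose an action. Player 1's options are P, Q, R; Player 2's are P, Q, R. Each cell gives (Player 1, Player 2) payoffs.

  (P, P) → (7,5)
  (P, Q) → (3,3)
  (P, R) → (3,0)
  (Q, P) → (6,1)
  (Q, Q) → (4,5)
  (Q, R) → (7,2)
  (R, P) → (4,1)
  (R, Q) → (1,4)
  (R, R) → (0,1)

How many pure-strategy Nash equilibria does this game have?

2

Both P: Player 1 gets 7 (best alternative 6); Player 2 gets 5 (best alternative 3). Neither deviates — NE.
Both Q: Player 1 gets 4 (best alternative 3); Player 2 gets 5 (best alternative 2). Neither deviates — NE.
Both R is not a NE: Player 1 would switch to Q (7 > 0).
No other cell survives both best-response checks, so there are 2 pure NE.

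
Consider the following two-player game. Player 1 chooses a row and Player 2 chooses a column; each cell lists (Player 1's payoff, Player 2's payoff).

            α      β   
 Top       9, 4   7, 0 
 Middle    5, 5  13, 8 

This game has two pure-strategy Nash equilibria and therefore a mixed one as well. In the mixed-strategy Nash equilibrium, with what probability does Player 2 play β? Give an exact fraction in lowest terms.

2/5

Player 2's mix q on α must make Player 1 indifferent between Top and Middle.
Player 1's payoff from Top: 9q + 7(1−q). From Middle: 5q + 13(1−q).
Set equal: 4q = 6(1−q) → q = 6/10 = 3/5.
Probability on β is 1 − 3/5 = 2/5.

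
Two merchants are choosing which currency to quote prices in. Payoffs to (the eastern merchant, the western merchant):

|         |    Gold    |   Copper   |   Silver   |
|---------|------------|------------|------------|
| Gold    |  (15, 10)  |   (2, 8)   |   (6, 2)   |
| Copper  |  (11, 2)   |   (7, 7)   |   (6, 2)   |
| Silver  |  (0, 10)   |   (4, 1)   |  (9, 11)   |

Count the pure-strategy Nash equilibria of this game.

3

Both Gold: the eastern merchant gets 15 (best alternative 11); the western merchant gets 10 (best alternative 8). Neither deviates — NE.
Both Copper: the eastern merchant gets 7 (best alternative 4); the western merchant gets 7 (best alternative 2). Neither deviates — NE.
Both Silver: the eastern merchant gets 9 (best alternative 6); the western merchant gets 11 (best alternative 10). Neither deviates — NE.
(Silver, Gold) is not a NE: the eastern merchant would switch to Gold (15 > 0).
No other cell survives both best-response checks, so there are 3 pure NE.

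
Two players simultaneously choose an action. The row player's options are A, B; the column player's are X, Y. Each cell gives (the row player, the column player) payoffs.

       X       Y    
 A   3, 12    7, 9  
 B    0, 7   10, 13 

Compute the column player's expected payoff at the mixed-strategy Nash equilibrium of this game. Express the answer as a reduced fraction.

The row player mixes with probability p on A, chosen so the column player is indifferent: 12p + 7(1−p) = 9p + 13(1−p) gives p = 2/3.
The column player's expected payoff is 12·2/3 + 7·1/3 = 31/3.

31/3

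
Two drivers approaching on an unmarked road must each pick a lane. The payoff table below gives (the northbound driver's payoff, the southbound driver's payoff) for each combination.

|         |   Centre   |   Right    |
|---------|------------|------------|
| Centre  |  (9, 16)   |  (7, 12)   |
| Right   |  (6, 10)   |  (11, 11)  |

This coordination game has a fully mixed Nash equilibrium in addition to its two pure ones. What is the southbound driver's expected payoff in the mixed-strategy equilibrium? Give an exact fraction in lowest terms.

The northbound driver mixes with probability p on Centre, chosen so the southbound driver is indifferent: 16p + 10(1−p) = 12p + 11(1−p) gives p = 1/5.
The southbound driver's expected payoff is 16·1/5 + 10·4/5 = 56/5.

56/5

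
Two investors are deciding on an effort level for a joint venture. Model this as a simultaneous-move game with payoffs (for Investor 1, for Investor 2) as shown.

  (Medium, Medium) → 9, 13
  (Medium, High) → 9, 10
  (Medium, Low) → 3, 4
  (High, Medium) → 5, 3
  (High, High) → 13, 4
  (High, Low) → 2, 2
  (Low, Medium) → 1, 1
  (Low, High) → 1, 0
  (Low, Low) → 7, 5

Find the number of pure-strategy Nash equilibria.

3

Both Medium: Investor 1 gets 9 (best alternative 5); Investor 2 gets 13 (best alternative 10). Neither deviates — NE.
Both High: Investor 1 gets 13 (best alternative 9); Investor 2 gets 4 (best alternative 3). Neither deviates — NE.
Both Low: Investor 1 gets 7 (best alternative 3); Investor 2 gets 5 (best alternative 1). Neither deviates — NE.
(Medium, Low) is not a NE: Investor 1 would switch to Low (7 > 3).
No other cell survives both best-response checks, so there are 3 pure NE.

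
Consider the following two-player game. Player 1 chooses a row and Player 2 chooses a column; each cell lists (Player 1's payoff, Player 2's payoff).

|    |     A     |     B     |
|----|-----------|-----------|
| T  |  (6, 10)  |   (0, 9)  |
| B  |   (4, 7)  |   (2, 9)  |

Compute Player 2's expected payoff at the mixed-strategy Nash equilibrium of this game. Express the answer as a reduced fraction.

Player 1 mixes with probability p on T, chosen so Player 2 is indifferent: 10p + 7(1−p) = 9p + 9(1−p) gives p = 2/3.
Player 2's expected payoff is 10·2/3 + 7·1/3 = 9.

9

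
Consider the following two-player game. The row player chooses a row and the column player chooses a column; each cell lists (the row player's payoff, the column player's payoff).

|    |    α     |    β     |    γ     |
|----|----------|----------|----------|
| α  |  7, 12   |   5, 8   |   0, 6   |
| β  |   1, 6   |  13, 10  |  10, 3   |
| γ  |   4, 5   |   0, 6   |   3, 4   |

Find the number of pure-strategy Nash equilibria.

Both α: the row player gets 7 (best alternative 4); the column player gets 12 (best alternative 8). Neither deviates — NE.
Both β: the row player gets 13 (best alternative 5); the column player gets 10 (best alternative 6). Neither deviates — NE.
Both γ is not a NE: the row player would switch to β (10 > 3).
No other cell survives both best-response checks, so there are 2 pure NE.

2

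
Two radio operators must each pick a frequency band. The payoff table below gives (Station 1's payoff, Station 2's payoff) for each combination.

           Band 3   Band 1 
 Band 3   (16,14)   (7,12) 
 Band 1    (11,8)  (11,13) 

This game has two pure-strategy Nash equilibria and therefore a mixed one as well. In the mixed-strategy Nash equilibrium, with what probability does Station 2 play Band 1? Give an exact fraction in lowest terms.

Station 2's mix q on Band 3 must make Station 1 indifferent between Band 3 and Band 1.
Station 1's payoff from Band 3: 16q + 7(1−q). From Band 1: 11q + 11(1−q).
Set equal: 5q = 4(1−q) → q = 4/9.
Probability on Band 1 is 1 − 4/9 = 5/9.

5/9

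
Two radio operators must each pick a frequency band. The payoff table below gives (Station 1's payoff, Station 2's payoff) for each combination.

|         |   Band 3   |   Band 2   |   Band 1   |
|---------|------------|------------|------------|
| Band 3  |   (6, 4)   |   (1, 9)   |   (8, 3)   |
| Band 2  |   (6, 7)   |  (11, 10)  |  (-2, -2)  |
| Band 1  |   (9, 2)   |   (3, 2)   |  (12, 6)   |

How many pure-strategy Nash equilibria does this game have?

Both Band 2: Station 1 gets 11 (best alternative 3); Station 2 gets 10 (best alternative 7). Neither deviates — NE.
Both Band 1: Station 1 gets 12 (best alternative 8); Station 2 gets 6 (best alternative 2). Neither deviates — NE.
Both Band 3 is not a NE: Station 1 would switch to Band 1 (9 > 6).
No other cell survives both best-response checks, so there are 2 pure NE.

2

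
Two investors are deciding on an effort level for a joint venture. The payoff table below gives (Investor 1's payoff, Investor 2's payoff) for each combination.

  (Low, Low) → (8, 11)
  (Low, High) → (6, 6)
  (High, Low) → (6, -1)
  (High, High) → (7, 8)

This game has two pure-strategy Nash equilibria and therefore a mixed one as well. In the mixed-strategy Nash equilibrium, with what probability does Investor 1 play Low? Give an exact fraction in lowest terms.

Investor 1's mix p on Low must make Investor 2 indifferent between Low and High.
Investor 2's payoff from Low: 11p + (-1)(1−p). From High: 6p + 8(1−p).
Set equal: 5p = 9(1−p) → p = 9/14.

9/14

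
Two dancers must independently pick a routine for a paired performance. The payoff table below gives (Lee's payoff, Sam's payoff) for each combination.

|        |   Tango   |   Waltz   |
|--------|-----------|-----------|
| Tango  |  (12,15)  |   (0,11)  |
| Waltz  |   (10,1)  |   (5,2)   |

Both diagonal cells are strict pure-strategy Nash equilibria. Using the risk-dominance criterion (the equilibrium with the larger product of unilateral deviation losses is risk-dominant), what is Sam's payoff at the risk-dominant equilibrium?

15

At both Tango: Lee loses 12 − 10 = 2 by deviating; Sam loses 15 − 11 = 4. Product = 2·4 = 8.
At both Waltz: Lee loses 5 − 0 = 5 by deviating; Sam loses 2 − 1 = 1. Product = 5·1 = 5.
8 > 5, so both Tango is risk-dominant. Sam's payoff there is 15.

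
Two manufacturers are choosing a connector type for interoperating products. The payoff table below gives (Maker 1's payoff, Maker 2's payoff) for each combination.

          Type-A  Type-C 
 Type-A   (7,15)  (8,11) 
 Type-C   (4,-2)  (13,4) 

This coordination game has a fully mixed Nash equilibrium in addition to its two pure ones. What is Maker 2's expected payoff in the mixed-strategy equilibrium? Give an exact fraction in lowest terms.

Maker 1 mixes with probability p on Type-A, chosen so Maker 2 is indifferent: 15p + (-2)(1−p) = 11p + 4(1−p) gives p = 3/5.
Maker 2's expected payoff is 15·3/5 + (-2)·2/5 = 41/5.

41/5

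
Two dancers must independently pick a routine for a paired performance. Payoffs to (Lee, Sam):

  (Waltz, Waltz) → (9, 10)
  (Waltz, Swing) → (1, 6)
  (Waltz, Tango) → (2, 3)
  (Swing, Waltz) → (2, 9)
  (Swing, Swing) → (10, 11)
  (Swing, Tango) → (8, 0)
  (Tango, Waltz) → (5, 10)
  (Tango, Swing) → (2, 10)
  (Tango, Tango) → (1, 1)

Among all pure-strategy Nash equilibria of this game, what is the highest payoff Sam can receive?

Both Waltz is a pure NE (Lee: 9 ≥ 5; Sam: 10 ≥ 6). Sam gets 10.
Both Swing is a pure NE (Lee: 10 ≥ 2; Sam: 11 ≥ 9). Sam gets 11.
Every other cell has a profitable deviation for at least one player. Highest of {10, 11} is 11.

11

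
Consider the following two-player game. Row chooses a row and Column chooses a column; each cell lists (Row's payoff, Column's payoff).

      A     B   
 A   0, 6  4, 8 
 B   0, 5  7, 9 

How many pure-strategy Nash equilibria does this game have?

1

Both B: Row gets 7 (best alternative 4); Column gets 9 (best alternative 5). Neither deviates — NE.
Both A is not a NE: Column would switch to B (8 > 6).
No other cell survives both best-response checks, so there is 1 pure NE.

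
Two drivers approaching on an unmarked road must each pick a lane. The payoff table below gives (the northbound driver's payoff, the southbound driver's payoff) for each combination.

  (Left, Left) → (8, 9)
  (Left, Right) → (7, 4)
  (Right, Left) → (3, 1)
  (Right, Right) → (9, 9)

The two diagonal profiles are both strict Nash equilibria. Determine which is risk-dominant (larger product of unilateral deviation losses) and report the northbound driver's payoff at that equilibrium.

At both Left: the northbound driver loses 8 − 3 = 5 by deviating; the southbound driver loses 9 − 4 = 5. Product = 5·5 = 25.
At both Right: the northbound driver loses 9 − 7 = 2 by deviating; the southbound driver loses 9 − 1 = 8. Product = 2·8 = 16.
25 > 16, so both Left is risk-dominant. The northbound driver's payoff there is 8.

8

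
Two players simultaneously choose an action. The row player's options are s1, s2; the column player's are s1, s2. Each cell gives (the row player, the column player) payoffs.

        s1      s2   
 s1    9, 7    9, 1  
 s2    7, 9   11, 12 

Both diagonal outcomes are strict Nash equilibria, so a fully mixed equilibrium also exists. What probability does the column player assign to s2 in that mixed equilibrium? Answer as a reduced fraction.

1/2

The column player's mix q on s1 must make the row player indifferent between s1 and s2.
The row player's payoff from s1: 9q + 9(1−q). From s2: 7q + 11(1−q).
Set equal: 2q = 2(1−q) → q = 2/4 = 1/2.
Probability on s2 is 1 − 1/2 = 1/2.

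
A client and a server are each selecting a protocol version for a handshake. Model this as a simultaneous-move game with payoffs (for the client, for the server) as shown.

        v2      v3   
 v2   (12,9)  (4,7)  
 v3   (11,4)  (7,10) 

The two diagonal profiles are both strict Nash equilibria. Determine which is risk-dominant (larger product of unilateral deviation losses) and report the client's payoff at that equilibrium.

7

At both v2: the client loses 12 − 11 = 1 by deviating; the server loses 9 − 7 = 2. Product = 1·2 = 2.
At both v3: the client loses 7 − 4 = 3 by deviating; the server loses 10 − 4 = 6. Product = 3·6 = 18.
18 > 2, so both v3 is risk-dominant. The client's payoff there is 7.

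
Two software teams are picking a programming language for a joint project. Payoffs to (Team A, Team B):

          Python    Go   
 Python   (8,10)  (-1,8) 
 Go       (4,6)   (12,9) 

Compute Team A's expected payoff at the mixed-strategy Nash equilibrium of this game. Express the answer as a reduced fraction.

Team B mixes with probability q on Python, chosen so Team A is indifferent: 8q + (-1)(1−q) = 4q + 12(1−q) gives q = 13/17.
Team A's expected payoff (from either row, since indifferent) is 8·13/17 + (-1)·4/17 = 100/17.

100/17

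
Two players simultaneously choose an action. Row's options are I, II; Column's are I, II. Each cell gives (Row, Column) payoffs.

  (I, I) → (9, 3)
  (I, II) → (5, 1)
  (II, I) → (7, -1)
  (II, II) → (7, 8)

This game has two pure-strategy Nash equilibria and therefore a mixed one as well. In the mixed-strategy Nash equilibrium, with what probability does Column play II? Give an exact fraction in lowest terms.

Column's mix q on I must make Row indifferent between I and II.
Row's payoff from I: 9q + 5(1−q). From II: 7q + 7(1−q).
Set equal: 2q = 2(1−q) → q = 2/4 = 1/2.
Probability on II is 1 − 1/2 = 1/2.

1/2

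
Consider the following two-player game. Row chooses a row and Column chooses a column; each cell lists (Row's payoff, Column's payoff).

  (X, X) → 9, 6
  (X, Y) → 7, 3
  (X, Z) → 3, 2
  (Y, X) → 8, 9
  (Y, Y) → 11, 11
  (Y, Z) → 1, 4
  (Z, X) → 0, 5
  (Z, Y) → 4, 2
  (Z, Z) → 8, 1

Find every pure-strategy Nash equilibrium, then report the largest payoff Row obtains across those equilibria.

Both X is a pure NE (Row: 9 ≥ 8; Column: 6 ≥ 3). Row gets 9.
Both Y is a pure NE (Row: 11 ≥ 7; Column: 11 ≥ 9). Row gets 11.
Every other cell has a profitable deviation for at least one player. Highest of {9, 11} is 11.

11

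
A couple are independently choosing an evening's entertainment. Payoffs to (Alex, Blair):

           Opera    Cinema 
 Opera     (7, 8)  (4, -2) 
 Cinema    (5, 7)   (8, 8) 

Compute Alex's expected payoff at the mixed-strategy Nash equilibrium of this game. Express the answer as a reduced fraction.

Blair mixes with probability q on Opera, chosen so Alex is indifferent: 7q + 4(1−q) = 5q + 8(1−q) gives q = 2/3.
Alex's expected payoff (from either row, since indifferent) is 7·2/3 + 4·1/3 = 6.

6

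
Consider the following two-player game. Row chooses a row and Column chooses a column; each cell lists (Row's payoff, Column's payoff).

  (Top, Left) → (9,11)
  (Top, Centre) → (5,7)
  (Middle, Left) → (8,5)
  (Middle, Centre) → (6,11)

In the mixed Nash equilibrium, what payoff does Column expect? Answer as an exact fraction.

43/5

Row mixes with probability p on Top, chosen so Column is indifferent: 11p + 5(1−p) = 7p + 11(1−p) gives p = 3/5.
Column's expected payoff is 11·3/5 + 5·2/5 = 43/5.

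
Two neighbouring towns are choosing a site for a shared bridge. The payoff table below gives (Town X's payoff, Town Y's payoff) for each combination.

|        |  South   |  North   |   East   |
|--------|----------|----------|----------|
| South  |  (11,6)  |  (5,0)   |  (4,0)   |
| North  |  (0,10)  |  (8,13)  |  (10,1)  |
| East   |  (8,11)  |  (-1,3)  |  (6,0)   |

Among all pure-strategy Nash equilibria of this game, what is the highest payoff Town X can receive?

11

Both South is a pure NE (Town X: 11 ≥ 8; Town Y: 6 ≥ 0). Town X gets 11.
Both North is a pure NE (Town X: 8 ≥ 5; Town Y: 13 ≥ 10). Town X gets 8.
Every other cell has a profitable deviation for at least one player. Highest of {11, 8} is 11.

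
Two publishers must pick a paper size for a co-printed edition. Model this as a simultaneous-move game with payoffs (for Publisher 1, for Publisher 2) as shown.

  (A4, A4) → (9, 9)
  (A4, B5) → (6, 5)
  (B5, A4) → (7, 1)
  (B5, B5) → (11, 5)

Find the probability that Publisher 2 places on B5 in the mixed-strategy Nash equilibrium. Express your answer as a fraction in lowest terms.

2/7

Publisher 2's mix q on A4 must make Publisher 1 indifferent between A4 and B5.
Publisher 1's payoff from A4: 9q + 6(1−q). From B5: 7q + 11(1−q).
Set equal: 2q = 5(1−q) → q = 5/7.
Probability on B5 is 1 − 5/7 = 2/7.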